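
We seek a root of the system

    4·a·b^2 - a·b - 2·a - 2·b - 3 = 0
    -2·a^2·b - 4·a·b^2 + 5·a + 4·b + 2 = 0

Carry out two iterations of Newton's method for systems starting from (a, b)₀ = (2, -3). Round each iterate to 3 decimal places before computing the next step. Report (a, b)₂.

At (2, -3): F = (77.000, -48.000).
Jacobian J = [[4·b^2 - b - 2, 8·a·b - a - 2], [-4·a·b - 4·b^2 + 5, -2·a^2 - 8·a·b + 4]].
At the point, J = [[37.000, -52.000], [-7.000, 44.000]] (det J = 1264.000).
Solving J·Δ = −F gives Δ = (-0.706, 0.979).
Then the next iterate is (a, b)₁ = (1.294, -2.021).
Round to (1.294, -2.021) and repeat: F = (22.21024, -13.98700), J = [[16.35876, -24.21539], [-0.87707, 21.57252]].
Δ = (-0.423, 0.631), so (a, b)₂ = (0.871, -1.390).

(0.871, -1.390)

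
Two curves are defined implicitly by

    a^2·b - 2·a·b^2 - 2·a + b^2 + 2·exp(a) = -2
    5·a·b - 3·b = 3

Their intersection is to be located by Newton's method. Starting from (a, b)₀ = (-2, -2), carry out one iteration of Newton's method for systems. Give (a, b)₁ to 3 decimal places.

(-1.051, -0.961)

At (-2, -2): F = (18.27067, 23.000).
Jacobian J = [[2·a·b - 2·b^2 + 2·exp(a) - 2, a^2 - 4·a·b + 2·b], [5·b, 5·a - 3]].
At the point, J = [[-1.72933, -16.000], [-10.000, -13.000]] (det J = -137.51872).
Solving J·Δ = −F gives Δ = (0.949, 1.039).
Then the next iterate is (a, b)₁ = (-1.051, -0.961).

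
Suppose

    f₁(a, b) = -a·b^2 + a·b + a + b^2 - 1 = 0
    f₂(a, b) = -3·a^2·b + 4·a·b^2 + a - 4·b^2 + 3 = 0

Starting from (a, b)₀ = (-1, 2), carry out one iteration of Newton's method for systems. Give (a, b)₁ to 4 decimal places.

At (-1, 2): F = (4.0000, -36.0000).
Jacobian J = [[-b^2 + b + 1, -2·a·b + a + 2·b], [-6·a·b + 4·b^2 + 1, -3·a^2 + 8·a·b - 8·b]].
At the point, J = [[-1.0000, 7.0000], [29.0000, -35.0000]] (det J = -168.0000).
Solving J·Δ = −F gives Δ = (0.6667, -0.4762).
Then the next iterate is (a, b)₁ = (-0.3333, 1.5238).

(-0.3333, 1.5238)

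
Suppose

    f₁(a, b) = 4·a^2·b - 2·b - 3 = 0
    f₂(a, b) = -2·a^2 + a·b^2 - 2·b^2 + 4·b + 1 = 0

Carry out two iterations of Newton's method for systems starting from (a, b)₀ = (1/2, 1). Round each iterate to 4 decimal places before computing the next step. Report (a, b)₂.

(0.5365, -0.3824)

At (1/2, 1): F = (-4.0000, 3.0000).
Jacobian J = [[8·a·b, 4·a^2 - 2], [-4·a + b^2, 2·a·b - 4·b + 4]].
At the point, J = [[4.0000, -1.0000], [-1.0000, 1.0000]] (det J = 3.0000).
Solving J·Δ = −F gives Δ = (0.3333, -2.6667).
Then the next iterate is (a, b)₁ = (0.8333, -1.6667).
Round to (0.8333, -1.6667) and repeat: F = (-4.295952, -10.296541), J = [[-11.110889, 0.777556], [-0.555311, 7.889078]].
Δ = (-0.2968, 1.2843), so (a, b)₂ = (0.5365, -0.3824).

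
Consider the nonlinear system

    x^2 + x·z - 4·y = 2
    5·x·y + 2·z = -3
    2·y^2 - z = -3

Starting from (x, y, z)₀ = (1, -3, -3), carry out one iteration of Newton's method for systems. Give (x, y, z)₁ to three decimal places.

(0.421, -0.964, -3.434)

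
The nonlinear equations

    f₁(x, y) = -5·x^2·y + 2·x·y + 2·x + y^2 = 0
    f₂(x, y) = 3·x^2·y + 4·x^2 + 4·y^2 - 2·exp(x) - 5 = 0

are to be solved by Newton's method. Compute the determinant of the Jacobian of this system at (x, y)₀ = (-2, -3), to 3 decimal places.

J = [[-10·x·y + 2·y + 2, -5·x^2 + 2·x + 2·y], [6·x·y + 8·x - 2·exp(x), 3·x^2 + 8·y]].
At the point, J = [[-64.000, -30.000], [19.72933, -12.000]].
det J = 1359.880.

1359.880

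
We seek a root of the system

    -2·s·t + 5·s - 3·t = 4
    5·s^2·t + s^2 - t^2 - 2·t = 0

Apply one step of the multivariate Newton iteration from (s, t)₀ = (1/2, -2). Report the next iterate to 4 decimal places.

(2.2963, 3.6667)

At (1/2, -2): F = (6.5000, -2.2500).
Jacobian J = [[-2·t + 5, -2·s - 3], [10·s·t + 2·s, 5·s^2 - 2·t - 2]].
At the point, J = [[9.0000, -4.0000], [-9.0000, 3.2500]] (det J = -6.7500).
Solving J·Δ = −F gives Δ = (1.7963, 5.6667).
Then the next iterate is (s, t)₁ = (2.2963, 3.6667).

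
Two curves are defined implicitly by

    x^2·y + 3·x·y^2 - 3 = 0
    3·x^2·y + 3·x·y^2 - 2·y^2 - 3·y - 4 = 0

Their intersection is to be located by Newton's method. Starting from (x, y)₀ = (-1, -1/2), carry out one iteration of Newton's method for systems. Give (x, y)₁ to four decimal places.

At (-1, -1/2): F = (-4.2500, -5.2500).
Jacobian J = [[2·x·y + 3·y^2, x^2 + 6·x·y], [6·x·y + 3·y^2, 3·x^2 + 6·x·y - 4·y - 3]].
At the point, J = [[1.7500, 4.0000], [3.7500, 5.0000]] (det J = -6.2500).
Solving J·Δ = −F gives Δ = (-0.0400, 1.0800).
Then the next iterate is (x, y)₁ = (-1.0400, 0.5800).

(-1.0400, 0.5800)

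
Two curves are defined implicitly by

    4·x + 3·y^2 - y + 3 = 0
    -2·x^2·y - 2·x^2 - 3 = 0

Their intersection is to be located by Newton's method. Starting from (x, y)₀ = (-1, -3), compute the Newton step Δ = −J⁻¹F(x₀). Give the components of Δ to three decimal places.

At (-1, -3): F = (29.000, 1.000).
Jacobian J = [[4, 6·y - 1], [-4·x·y - 4·x, -2·x^2]].
At the point, J = [[4.000, -19.000], [-8.000, -2.000]] (det J = -160.000).
Solving J·Δ = −F gives Δ = (-0.244, 1.475).

(-0.244, 1.475)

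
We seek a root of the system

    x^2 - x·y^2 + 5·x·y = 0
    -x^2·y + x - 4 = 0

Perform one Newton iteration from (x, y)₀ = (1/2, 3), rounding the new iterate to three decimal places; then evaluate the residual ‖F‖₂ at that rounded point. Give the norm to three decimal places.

32.837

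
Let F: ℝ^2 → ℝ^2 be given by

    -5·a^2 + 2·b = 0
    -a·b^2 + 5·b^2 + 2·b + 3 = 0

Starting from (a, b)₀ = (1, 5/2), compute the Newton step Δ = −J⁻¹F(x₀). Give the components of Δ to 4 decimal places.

At (1, 5/2): F = (0.0000, 33.0000).
Jacobian J = [[-10·a, 2], [-b^2, -2·a·b + 10·b + 2]].
At the point, J = [[-10.0000, 2.0000], [-6.2500, 22.0000]] (det J = -207.5000).
Solving J·Δ = −F gives Δ = (-0.3181, -1.5904).

(-0.3181, -1.5904)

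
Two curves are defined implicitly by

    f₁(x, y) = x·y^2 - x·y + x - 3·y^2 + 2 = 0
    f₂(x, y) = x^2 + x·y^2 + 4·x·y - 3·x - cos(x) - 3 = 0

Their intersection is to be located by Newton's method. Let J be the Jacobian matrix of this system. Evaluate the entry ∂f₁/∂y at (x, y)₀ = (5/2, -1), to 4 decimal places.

-1.5000

∂f₁/∂y = 2·x·y - x - 6·y.
At (5/2, -1) this is -1.5000.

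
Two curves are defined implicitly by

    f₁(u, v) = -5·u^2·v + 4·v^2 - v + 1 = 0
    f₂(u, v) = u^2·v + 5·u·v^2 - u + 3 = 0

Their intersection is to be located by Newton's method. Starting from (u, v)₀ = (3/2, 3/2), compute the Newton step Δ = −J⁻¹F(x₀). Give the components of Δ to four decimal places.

At (3/2, 3/2): F = (-8.3750, 21.7500).
Jacobian J = [[-10·u·v, -5·u^2 + 8·v - 1], [2·u·v + 5·v^2 - 1, u^2 + 10·u·v]].
At the point, J = [[-22.5000, -0.2500], [14.7500, 24.7500]] (det J = -553.1875).
Solving J·Δ = −F gives Δ = (-0.3649, -0.6613).

(-0.3649, -0.6613)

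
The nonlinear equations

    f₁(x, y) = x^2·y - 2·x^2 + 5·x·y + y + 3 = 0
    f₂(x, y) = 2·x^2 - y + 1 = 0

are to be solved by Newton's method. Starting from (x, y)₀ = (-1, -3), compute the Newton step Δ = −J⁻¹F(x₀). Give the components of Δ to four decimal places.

At (-1, -3): F = (10.0000, 6.0000).
Jacobian J = [[2·x·y - 4·x + 5·y, x^2 + 5·x + 1], [4·x, -1]].
At the point, J = [[-5.0000, -3.0000], [-4.0000, -1.0000]] (det J = -7.0000).
Solving J·Δ = −F gives Δ = (1.1429, 1.4286).

(1.1429, 1.4286)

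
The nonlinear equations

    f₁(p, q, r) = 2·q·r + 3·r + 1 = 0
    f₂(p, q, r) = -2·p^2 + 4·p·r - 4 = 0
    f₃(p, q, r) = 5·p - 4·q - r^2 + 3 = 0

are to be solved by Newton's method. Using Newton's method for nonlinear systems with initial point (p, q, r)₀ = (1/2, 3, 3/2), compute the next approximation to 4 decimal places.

(1.8333, 3.9167, -0.4167)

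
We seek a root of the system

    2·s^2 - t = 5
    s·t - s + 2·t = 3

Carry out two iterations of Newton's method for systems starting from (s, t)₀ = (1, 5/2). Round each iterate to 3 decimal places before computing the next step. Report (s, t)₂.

At (1, 5/2): F = (-5.500, 3.500).
Jacobian J = [[4·s, -1], [t - 1, s + 2]].
At the point, J = [[4.000, -1.000], [1.500, 3.000]] (det J = 13.500).
Solving J·Δ = −F gives Δ = (0.963, -1.648).
Then the next iterate is (s, t)₁ = (1.963, 0.852).
Round to (1.963, 0.852) and repeat: F = (1.85474, -1.58652), J = [[7.852, -1.000], [-0.148, 3.963]].
Δ = (-0.186, 0.393), so (s, t)₂ = (1.777, 1.245).

(1.777, 1.245)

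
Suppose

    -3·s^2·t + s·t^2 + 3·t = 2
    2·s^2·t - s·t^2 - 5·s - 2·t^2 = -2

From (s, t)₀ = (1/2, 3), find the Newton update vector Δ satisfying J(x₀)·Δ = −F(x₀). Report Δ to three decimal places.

(0.506, -1.762)

At (1/2, 3): F = (9.250, -21.500).
Jacobian J = [[-6·s·t + t^2, -3·s^2 + 2·s·t + 3], [4·s·t - t^2 - 5, 2·s^2 - 2·s·t - 4·t]].
At the point, J = [[0.000, 5.250], [-8.000, -14.500]] (det J = 42.000).
Solving J·Δ = −F gives Δ = (0.506, -1.762).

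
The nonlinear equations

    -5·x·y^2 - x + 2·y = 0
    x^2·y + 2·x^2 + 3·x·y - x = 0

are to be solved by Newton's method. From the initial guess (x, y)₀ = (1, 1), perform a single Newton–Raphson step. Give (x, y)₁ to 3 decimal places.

(0.400, 0.950)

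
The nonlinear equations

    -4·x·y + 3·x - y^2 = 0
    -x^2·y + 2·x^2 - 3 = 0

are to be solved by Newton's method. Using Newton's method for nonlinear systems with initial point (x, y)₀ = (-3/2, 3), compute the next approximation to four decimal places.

At (-3/2, 3): F = (4.5000, -5.2500).
Jacobian J = [[-4·y + 3, -4·x - 2·y], [-2·x·y + 4·x, -x^2]].
At the point, J = [[-9.0000, 0.0000], [3.0000, -2.2500]] (det J = 20.2500).
Solving J·Δ = −F gives Δ = (0.5000, -1.6667).
Then the next iterate is (x, y)₁ = (-1.0000, 1.3333).

(-1.0000, 1.3333)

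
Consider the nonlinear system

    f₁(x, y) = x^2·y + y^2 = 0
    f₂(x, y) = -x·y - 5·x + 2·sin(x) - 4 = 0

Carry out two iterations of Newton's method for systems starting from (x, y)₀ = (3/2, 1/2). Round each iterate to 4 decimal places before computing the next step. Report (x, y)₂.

At (3/2, 1/2): F = (1.3750, -10.255010).
Jacobian J = [[2·x·y, x^2 + 2·y], [-y + 2·cos(x) - 5, -x]].
At the point, J = [[1.5000, 3.2500], [-5.358526, -1.5000]] (det J = 15.165208).
Solving J·Δ = −F gives Δ = (-2.0617, 0.5285).
Then the next iterate is (x, y)₁ = (-0.5617, 1.0285).
Round to (-0.5617, 1.0285) and repeat: F = (1.382311, -1.679043), J = [[-1.155417, 2.372507], [-4.335798, 0.5617]].
Δ = (-0.4939, -0.8232), so (x, y)₂ = (-1.0556, 0.2053).

(-1.0556, 0.2053)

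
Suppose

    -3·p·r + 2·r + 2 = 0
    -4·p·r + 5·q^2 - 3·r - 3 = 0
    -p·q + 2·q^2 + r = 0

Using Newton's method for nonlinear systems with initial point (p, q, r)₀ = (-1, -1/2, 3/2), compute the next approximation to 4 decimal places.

(-1.0124, -0.9174, -0.4112)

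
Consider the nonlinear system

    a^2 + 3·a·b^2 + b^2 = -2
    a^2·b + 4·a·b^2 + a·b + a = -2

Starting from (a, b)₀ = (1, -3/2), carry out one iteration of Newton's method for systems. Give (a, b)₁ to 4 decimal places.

At (1, -3/2): F = (12.0000, 9.0000).
Jacobian J = [[2·a + 3·b^2, 6·a·b + 2·b], [2·a·b + 4·b^2 + b + 1, a^2 + 8·a·b + a]].
At the point, J = [[8.7500, -12.0000], [5.5000, -10.0000]] (det J = -21.5000).
Solving J·Δ = −F gives Δ = (-0.5581, 0.5930).
Then the next iterate is (a, b)₁ = (0.4419, -0.9070).

(0.4419, -0.9070)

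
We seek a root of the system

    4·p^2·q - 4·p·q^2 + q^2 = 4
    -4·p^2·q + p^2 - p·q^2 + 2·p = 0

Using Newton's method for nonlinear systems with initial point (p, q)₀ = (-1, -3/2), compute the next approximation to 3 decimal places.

At (-1, -3/2): F = (1.250, 7.250).
Jacobian J = [[8·p·q - 4·q^2, 4·p^2 - 8·p·q + 2·q], [-8·p·q + 2·p - q^2 + 2, -4·p^2 - 2·p·q]].
At the point, J = [[3.000, -11.000], [-14.250, -7.000]] (det J = -177.750).
Solving J·Δ = −F gives Δ = (0.399, 0.223).
Then the next iterate is (p, q)₁ = (-0.601, -1.277).

(-0.601, -1.277)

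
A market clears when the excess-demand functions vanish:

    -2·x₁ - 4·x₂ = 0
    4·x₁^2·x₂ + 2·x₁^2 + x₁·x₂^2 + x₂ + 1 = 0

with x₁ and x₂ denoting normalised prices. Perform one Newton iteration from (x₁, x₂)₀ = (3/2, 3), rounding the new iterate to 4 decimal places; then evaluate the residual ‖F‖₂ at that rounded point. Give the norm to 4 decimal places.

6.4992

At (3/2, 3): F = (-15.0000, 49.0000).
Jacobian J = [[-2, -4], [8·x₁·x₂ + 4·x₁ + x₂^2, 4·x₁^2 + 2·x₁·x₂ + 1]].
At the point, J = [[-2.0000, -4.0000], [51.0000, 19.0000]] (det J = 166.0000).
Solving J·Δ = −F gives Δ = (0.5361, -4.0181).
Then the next iterate is (x₁, x₂)₁ = (2.0361, -1.0181).
Re-evaluating at (2.0361, -1.0181): F = (0.0002, -6.499181), so ‖F‖₂ = 6.4992.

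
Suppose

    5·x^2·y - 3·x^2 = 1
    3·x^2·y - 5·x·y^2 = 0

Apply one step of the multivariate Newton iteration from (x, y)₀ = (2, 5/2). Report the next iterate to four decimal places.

(1.4672, 1.6623)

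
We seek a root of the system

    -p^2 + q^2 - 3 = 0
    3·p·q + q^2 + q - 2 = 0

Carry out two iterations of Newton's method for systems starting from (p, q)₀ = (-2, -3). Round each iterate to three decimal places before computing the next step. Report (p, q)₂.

At (-2, -3): F = (2.000, 22.000).
Jacobian J = [[-2·p, 2·q], [3·q, 3·p + 2·q + 1]].
At the point, J = [[4.000, -6.000], [-9.000, -11.000]] (det J = -98.000).
Solving J·Δ = −F gives Δ = (1.122, 1.082).
Then the next iterate is (p, q)₁ = (-0.878, -1.918).
Round to (-0.878, -1.918) and repeat: F = (-0.09216, 4.81274), J = [[1.756, -3.836], [-5.754, -5.470]].
Δ = (0.599, 0.250), so (p, q)₂ = (-0.279, -1.668).

(-0.279, -1.668)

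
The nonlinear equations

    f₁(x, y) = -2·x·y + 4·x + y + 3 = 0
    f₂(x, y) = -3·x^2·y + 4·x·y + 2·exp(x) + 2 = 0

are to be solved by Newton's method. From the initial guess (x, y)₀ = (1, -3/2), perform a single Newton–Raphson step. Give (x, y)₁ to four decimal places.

(0.0648, 0.4535)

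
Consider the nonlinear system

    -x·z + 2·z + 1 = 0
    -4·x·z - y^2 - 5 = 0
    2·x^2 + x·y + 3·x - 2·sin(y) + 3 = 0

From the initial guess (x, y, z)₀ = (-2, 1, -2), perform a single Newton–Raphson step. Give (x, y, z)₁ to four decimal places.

(-0.6577, -0.3154, -0.9212)

At (-2, 1, -2): F = (-7.0000, -22.0000, 1.317058).
Jacobian J = [[-z, 0, -x + 2], [-4·z, -2·y, -4·x], [4·x + y + 3, x - 2·cos(y), 0]].
At the point, J = [[2.0000, 0.0000, 4.0000], [8.0000, -2.0000, 8.0000], [-4.0000, -3.080605, 0.0000]] (det J = -81.289674).
Solving J·Δ = −F gives Δ = (1.3423, -1.3154, 1.0788).
Then the next iterate is (x, y, z)₁ = (-0.6577, -0.3154, -0.9212).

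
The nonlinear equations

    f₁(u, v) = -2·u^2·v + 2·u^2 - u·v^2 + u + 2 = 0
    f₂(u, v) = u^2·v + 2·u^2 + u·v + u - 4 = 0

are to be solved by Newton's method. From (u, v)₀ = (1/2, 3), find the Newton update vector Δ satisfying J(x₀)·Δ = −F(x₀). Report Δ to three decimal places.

At (1/2, 3): F = (-3.000, -0.750).
Jacobian J = [[-4·u·v + 4·u - v^2 + 1, -2·u^2 - 2·u·v], [2·u·v + 4·u + v + 1, u^2 + u]].
At the point, J = [[-12.000, -3.500], [9.000, 0.750]] (det J = 22.500).
Solving J·Δ = −F gives Δ = (0.217, -1.600).

(0.217, -1.600)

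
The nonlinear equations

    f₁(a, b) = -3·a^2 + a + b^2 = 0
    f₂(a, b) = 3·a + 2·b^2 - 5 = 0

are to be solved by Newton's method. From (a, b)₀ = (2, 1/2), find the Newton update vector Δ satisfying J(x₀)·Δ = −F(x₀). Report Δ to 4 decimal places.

(-0.8400, 0.5100)

At (2, 1/2): F = (-9.7500, 1.5000).
Jacobian J = [[-6·a + 1, 2·b], [3, 4·b]].
At the point, J = [[-11.0000, 1.0000], [3.0000, 2.0000]] (det J = -25.0000).
Solving J·Δ = −F gives Δ = (-0.8400, 0.5100).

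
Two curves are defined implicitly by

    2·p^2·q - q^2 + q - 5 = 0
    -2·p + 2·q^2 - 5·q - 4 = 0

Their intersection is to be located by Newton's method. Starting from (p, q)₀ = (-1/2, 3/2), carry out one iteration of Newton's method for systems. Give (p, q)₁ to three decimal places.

(-2.833, 2.833)

At (-1/2, 3/2): F = (-5.000, -6.000).
Jacobian J = [[4·p·q, 2·p^2 - 2·q + 1], [-2, 4·q - 5]].
At the point, J = [[-3.000, -1.500], [-2.000, 1.000]] (det J = -6.000).
Solving J·Δ = −F gives Δ = (-2.333, 1.333).
Then the next iterate is (p, q)₁ = (-2.833, 2.833).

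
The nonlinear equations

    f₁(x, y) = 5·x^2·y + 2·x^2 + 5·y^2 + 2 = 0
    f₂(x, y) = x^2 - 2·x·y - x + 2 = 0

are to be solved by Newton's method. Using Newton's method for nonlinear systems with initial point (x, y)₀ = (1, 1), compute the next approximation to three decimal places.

(-1.154, 2.077)

At (1, 1): F = (14.000, 0.000).
Jacobian J = [[10·x·y + 4·x, 5·x^2 + 10·y], [2·x - 2·y - 1, -2·x]].
At the point, J = [[14.000, 15.000], [-1.000, -2.000]] (det J = -13.000).
Solving J·Δ = −F gives Δ = (-2.154, 1.077).
Then the next iterate is (x, y)₁ = (-1.154, 2.077).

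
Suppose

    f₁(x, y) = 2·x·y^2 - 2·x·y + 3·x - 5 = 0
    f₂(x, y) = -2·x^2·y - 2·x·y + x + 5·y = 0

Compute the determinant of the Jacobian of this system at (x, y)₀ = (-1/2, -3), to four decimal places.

141.5000

J = [[2·y^2 - 2·y + 3, 4·x·y - 2·x], [-4·x·y - 2·y + 1, -2·x^2 - 2·x + 5]].
At the point, J = [[27.0000, 7.0000], [1.0000, 5.5000]].
det J = 141.5000.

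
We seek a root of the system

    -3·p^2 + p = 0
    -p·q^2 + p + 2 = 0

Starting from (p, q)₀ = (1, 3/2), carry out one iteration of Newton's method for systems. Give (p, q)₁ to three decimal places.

At (1, 3/2): F = (-2.000, 0.750).
Jacobian J = [[-6·p + 1, 0], [-q^2 + 1, -2·p·q]].
At the point, J = [[-5.000, 0.000], [-1.250, -3.000]] (det J = 15.000).
Solving J·Δ = −F gives Δ = (-0.400, 0.417).
Then the next iterate is (p, q)₁ = (0.600, 1.917).

(0.600, 1.917)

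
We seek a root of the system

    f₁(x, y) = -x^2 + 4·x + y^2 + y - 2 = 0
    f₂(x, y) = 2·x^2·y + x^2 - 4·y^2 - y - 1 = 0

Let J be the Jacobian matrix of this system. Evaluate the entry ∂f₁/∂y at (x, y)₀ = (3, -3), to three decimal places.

∂f₁/∂y = 2·y + 1.
At (3, -3) this is -5.000.

-5.000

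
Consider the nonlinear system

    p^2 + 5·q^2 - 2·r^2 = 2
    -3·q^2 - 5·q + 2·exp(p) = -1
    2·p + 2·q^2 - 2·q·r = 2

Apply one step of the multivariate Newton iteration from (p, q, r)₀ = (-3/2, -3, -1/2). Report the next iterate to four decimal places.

At (-3/2, -3, -1/2): F = (44.7500, -10.553740, 10.0000).
Jacobian J = [[2·p, 10·q, -4·r], [2·exp(p), -6·q - 5, 0], [2, 4·q - 2·r, -2·q]].
At the point, J = [[-3.0000, -30.0000, 2.0000], [0.446260, 13.0000, 0.0000], [2.0000, -11.0000, 6.0000]] (det J = -215.490869).
Solving J·Δ = −F gives Δ = (7.2532, 0.5628, -3.0525).
Then the next iterate is (p, q, r)₁ = (5.7532, -2.4372, -3.5525).

(5.7532, -2.4372, -3.5525)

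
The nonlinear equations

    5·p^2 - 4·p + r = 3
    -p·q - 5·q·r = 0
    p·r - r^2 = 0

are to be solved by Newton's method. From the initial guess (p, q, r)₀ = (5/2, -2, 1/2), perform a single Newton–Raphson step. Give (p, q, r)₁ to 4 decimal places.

(1.6250, -1.1000, 0.1250)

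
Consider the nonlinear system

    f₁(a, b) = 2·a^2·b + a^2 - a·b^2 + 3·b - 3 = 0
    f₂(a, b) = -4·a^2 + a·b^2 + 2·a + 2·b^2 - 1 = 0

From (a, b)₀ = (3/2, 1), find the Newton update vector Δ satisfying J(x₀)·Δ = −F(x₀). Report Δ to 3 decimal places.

(-0.544, -0.199)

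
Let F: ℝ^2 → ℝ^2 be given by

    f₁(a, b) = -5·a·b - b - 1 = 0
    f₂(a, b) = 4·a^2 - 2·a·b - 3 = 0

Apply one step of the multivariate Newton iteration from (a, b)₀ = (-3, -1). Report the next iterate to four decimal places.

At (-3, -1): F = (-15.0000, 27.0000).
Jacobian J = [[-5·b, -5·a - 1], [8·a - 2·b, -2·a]].
At the point, J = [[5.0000, 14.0000], [-22.0000, 6.0000]] (det J = 338.0000).
Solving J·Δ = −F gives Δ = (1.3846, 0.5769).
Then the next iterate is (a, b)₁ = (-1.6154, -0.4231).

(-1.6154, -0.4231)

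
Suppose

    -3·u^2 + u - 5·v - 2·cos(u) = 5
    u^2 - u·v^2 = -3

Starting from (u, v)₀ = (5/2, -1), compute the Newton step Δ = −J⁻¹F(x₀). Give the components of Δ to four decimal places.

At (5/2, -1): F = (-14.647713, 6.7500).
Jacobian J = [[-6·u + 2·sin(u) + 1, -5], [2·u - v^2, -2·u·v]].
At the point, J = [[-12.803056, -5.0000], [4.0000, 5.0000]] (det J = -44.015279).
Solving J·Δ = −F gives Δ = (-0.8972, -0.6323).

(-0.8972, -0.6323)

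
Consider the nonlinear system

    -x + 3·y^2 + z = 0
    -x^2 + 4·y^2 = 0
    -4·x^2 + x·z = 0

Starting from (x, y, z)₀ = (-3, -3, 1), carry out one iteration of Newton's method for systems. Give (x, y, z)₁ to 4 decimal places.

(-2.2059, -1.6765, -5.3824)

At (-3, -3, 1): F = (31.0000, 27.0000, -39.0000).
Jacobian J = [[-1, 6·y, 1], [-2·x, 8·y, 0], [-8·x + z, 0, x]].
At the point, J = [[-1.0000, -18.0000, 1.0000], [6.0000, -24.0000, 0.0000], [25.0000, 0.0000, -3.0000]] (det J = 204.0000).
Solving J·Δ = −F gives Δ = (0.7941, 1.3235, -6.3824).
Then the next iterate is (x, y, z)₁ = (-2.2059, -1.6765, -5.3824).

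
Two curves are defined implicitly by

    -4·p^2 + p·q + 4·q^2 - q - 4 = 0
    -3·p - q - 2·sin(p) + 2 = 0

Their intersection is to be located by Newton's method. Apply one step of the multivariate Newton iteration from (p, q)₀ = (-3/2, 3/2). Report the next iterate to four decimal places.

(2.0917, -2.7882)

At (-3/2, 3/2): F = (-7.7500, 6.994990).
Jacobian J = [[-8·p + q, p + 8·q - 1], [-2·cos(p) - 3, -1]].
At the point, J = [[13.5000, 9.5000], [-3.141474, -1.0000]] (det J = 16.344007).
Solving J·Δ = −F gives Δ = (3.5917, -4.2882).
Then the next iterate is (p, q)₁ = (2.0917, -2.7882).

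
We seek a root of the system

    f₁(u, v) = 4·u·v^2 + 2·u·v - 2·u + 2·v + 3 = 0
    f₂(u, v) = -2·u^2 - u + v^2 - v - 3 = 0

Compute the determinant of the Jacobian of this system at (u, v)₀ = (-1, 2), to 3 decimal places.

J = [[4·v^2 + 2·v - 2, 8·u·v + 2·u + 2], [-4·u - 1, 2·v - 1]].
At the point, J = [[18.000, -16.000], [3.000, 3.000]].
det J = 102.000.

102.000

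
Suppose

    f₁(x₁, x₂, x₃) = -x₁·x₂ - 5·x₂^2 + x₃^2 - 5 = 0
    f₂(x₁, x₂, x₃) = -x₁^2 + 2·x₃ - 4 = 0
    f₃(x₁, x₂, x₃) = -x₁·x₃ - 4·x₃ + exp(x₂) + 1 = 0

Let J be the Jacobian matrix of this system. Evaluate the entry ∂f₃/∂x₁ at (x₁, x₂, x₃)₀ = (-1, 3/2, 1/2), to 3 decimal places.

-0.500

∂f₃/∂x₁ = -x₃.
At (-1, 3/2, 1/2) this is -0.500.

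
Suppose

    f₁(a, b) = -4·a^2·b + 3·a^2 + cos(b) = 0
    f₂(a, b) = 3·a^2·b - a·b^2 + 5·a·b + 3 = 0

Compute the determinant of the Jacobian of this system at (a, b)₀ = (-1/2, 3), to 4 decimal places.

7.8266

J = [[-8·a·b + 6·a, -4·a^2 - sin(b)], [6·a·b - b^2 + 5·b, 3·a^2 - 2·a·b + 5·a]].
At the point, J = [[9.0000, -1.141120], [-3.0000, 1.2500]].
det J = 7.8266.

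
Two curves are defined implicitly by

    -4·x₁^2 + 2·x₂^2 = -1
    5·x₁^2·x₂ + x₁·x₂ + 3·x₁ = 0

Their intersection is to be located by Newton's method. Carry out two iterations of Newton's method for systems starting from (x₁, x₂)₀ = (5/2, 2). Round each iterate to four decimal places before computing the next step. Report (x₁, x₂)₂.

(0.8915, 0.8614)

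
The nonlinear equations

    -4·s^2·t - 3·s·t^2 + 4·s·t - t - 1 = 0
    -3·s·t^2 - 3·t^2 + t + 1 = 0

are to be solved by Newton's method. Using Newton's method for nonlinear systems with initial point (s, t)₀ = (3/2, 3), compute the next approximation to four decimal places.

(1.2260, 1.7249)

At (3/2, 3): F = (-53.5000, -63.5000).
Jacobian J = [[-8·s·t - 3·t^2 + 4·t, -4·s^2 - 6·s·t + 4·s - 1], [-3·t^2, -6·s·t - 6·t + 1]].
At the point, J = [[-51.0000, -31.0000], [-27.0000, -44.0000]] (det J = 1407.0000).
Solving J·Δ = −F gives Δ = (-0.2740, -1.2751).
Then the next iterate is (s, t)₁ = (1.2260, 1.7249).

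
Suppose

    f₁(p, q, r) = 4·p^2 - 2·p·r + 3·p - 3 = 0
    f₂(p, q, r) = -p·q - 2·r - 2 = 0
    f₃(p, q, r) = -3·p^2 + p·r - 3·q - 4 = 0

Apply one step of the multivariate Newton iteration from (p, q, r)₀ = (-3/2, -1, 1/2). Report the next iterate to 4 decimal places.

(-3.2561, -5.9675, -6.3537)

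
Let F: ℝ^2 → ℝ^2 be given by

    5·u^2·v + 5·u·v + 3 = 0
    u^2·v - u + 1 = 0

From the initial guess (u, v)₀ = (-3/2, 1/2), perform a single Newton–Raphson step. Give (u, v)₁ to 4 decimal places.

(-2.9000, -2.6667)

At (-3/2, 1/2): F = (4.8750, 3.6250).
Jacobian J = [[10·u·v + 5·v, 5·u^2 + 5·u], [2·u·v - 1, u^2]].
At the point, J = [[-5.0000, 3.7500], [-2.5000, 2.2500]] (det J = -1.8750).
Solving J·Δ = −F gives Δ = (-1.4000, -3.1667).
Then the next iterate is (u, v)₁ = (-2.9000, -2.6667).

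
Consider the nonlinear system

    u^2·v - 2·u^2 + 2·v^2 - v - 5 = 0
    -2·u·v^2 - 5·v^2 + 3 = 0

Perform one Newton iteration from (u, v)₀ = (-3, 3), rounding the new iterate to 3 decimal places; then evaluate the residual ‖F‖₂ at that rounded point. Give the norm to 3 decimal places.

5.259

At (-3, 3): F = (19.000, 12.000).
Jacobian J = [[2·u·v - 4·u, u^2 + 4·v - 1], [-2·v^2, -4·u·v - 10·v]].
At the point, J = [[-6.000, 20.000], [-18.000, 6.000]] (det J = 324.000).
Solving J·Δ = −F gives Δ = (0.389, -0.833).
Then the next iterate is (u, v)₁ = (-2.611, 2.167).
Re-evaluating at (-2.611, 2.167): F = (3.36327, 4.04249), so ‖F‖₂ = 5.259.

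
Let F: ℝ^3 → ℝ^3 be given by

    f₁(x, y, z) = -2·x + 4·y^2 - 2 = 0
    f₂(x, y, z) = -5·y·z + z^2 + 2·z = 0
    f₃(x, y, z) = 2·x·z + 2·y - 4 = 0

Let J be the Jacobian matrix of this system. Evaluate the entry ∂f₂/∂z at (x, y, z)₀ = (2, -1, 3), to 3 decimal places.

∂f₂/∂z = -5·y + 2·z + 2.
At (2, -1, 3) this is 13.000.

13.000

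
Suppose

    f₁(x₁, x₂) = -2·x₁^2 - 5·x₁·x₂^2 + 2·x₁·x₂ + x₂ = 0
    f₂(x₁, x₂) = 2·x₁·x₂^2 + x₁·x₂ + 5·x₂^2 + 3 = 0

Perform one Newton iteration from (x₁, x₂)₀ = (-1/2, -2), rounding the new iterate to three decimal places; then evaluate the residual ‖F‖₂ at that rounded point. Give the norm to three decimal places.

6.261

At (-1/2, -2): F = (9.500, 20.000).
Jacobian J = [[-4·x₁ - 5·x₂^2 + 2·x₂, -10·x₁·x₂ + 2·x₁ + 1], [2·x₂^2 + x₂, 4·x₁·x₂ + x₁ + 10·x₂]].
At the point, J = [[-22.000, -10.000], [6.000, -16.500]] (det J = 423.000).
Solving J·Δ = −F gives Δ = (-0.102, 1.175).
Then the next iterate is (x₁, x₂)₁ = (-0.602, -0.825).
Re-evaluating at (-0.602, -0.825): F = (1.49217, 6.08030), so ‖F‖₂ = 6.261.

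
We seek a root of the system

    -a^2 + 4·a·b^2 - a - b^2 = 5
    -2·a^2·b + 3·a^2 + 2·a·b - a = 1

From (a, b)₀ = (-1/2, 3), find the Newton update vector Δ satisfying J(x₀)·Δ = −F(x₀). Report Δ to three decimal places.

At (-1/2, 3): F = (-31.750, -4.250).
Jacobian J = [[-2·a + 4·b^2 - 1, 8·a·b - 2·b], [-4·a·b + 6·a + 2·b - 1, -2·a^2 + 2·a]].
At the point, J = [[36.000, -18.000], [8.000, -1.500]] (det J = 90.000).
Solving J·Δ = −F gives Δ = (0.321, -1.122).

(0.321, -1.122)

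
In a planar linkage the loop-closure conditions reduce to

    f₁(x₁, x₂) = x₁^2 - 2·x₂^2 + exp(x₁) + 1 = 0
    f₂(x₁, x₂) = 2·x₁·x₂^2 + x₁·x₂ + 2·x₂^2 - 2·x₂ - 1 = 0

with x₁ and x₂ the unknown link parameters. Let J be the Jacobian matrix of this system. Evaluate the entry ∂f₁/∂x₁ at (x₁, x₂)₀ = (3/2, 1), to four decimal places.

7.4817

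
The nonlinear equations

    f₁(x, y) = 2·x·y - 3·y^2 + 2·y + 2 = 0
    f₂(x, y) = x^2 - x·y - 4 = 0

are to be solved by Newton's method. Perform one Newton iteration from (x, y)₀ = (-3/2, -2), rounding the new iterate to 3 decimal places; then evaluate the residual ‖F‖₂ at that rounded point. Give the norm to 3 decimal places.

51.522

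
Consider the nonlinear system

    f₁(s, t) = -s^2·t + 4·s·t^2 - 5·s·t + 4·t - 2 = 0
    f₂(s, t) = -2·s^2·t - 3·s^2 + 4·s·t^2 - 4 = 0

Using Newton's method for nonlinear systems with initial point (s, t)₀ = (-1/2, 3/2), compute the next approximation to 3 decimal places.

(-1.196, -1.645)

At (-1/2, 3/2): F = (2.875, -10.000).
Jacobian J = [[-2·s·t + 4·t^2 - 5·t, -s^2 + 8·s·t - 5·s + 4], [-4·s·t - 6·s + 4·t^2, -2·s^2 + 8·s·t]].
At the point, J = [[3.000, 0.250], [15.000, -6.500]] (det J = -23.250).
Solving J·Δ = −F gives Δ = (-0.696, -3.145).
Then the next iterate is (s, t)₁ = (-1.196, -1.645).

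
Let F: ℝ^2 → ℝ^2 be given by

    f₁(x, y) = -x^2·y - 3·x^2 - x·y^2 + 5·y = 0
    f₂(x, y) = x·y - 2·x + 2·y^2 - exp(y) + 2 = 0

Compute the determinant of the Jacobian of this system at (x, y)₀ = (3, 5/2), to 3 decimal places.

-22.587

J = [[-2·x·y - 6·x - y^2, -x^2 - 2·x·y + 5], [y - 2, x + 4·y - exp(y)]].
At the point, J = [[-39.250, -19.000], [0.500, 0.81751]].
det J = -22.587.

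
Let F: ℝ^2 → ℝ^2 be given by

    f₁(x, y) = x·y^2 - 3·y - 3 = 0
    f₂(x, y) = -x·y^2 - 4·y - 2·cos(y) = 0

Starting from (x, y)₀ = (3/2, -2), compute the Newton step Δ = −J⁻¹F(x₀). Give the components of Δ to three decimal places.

(0.769, 1.342)

At (3/2, -2): F = (9.000, 2.83229).
Jacobian J = [[y^2, 2·x·y - 3], [-y^2, -2·x·y + 2·sin(y) - 4]].
At the point, J = [[4.000, -9.000], [-4.000, 0.18141]] (det J = -35.27438).
Solving J·Δ = −F gives Δ = (0.769, 1.342).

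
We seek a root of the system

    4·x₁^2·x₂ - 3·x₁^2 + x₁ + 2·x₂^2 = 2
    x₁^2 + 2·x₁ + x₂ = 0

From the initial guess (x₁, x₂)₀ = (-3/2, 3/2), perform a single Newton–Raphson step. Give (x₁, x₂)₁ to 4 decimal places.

(-1.0000, 1.2500)

At (-3/2, 3/2): F = (7.7500, 0.7500).
Jacobian J = [[8·x₁·x₂ - 6·x₁ + 1, 4·x₁^2 + 4·x₂], [2·x₁ + 2, 1]].
At the point, J = [[-8.0000, 15.0000], [-1.0000, 1.0000]] (det J = 7.0000).
Solving J·Δ = −F gives Δ = (0.5000, -0.2500).
Then the next iterate is (x₁, x₂)₁ = (-1.0000, 1.2500).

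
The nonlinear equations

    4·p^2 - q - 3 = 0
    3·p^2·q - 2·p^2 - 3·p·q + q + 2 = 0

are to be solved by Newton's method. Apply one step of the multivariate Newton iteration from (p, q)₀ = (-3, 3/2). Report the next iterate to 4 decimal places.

(-1.6722, 1.1322)

At (-3, 3/2): F = (31.5000, 39.5000).
Jacobian J = [[8·p, -1], [6·p·q - 4·p - 3·q, 3·p^2 - 3·p + 1]].
At the point, J = [[-24.0000, -1.0000], [-19.5000, 37.0000]] (det J = -907.5000).
Solving J·Δ = −F gives Δ = (1.3278, -0.3678).
Then the next iterate is (p, q)₁ = (-1.6722, 1.1322).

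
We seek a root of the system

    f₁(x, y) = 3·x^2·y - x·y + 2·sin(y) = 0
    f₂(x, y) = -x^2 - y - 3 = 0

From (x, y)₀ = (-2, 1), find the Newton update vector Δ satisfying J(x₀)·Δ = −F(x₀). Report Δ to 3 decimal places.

At (-2, 1): F = (15.68294, -8.000).
Jacobian J = [[6·x·y - y, 3·x^2 - x + 2·cos(y)], [-2·x, -1]].
At the point, J = [[-13.000, 15.08060], [4.000, -1.000]] (det J = -47.32242).
Solving J·Δ = −F gives Δ = (2.218, 0.872).

(2.218, 0.872)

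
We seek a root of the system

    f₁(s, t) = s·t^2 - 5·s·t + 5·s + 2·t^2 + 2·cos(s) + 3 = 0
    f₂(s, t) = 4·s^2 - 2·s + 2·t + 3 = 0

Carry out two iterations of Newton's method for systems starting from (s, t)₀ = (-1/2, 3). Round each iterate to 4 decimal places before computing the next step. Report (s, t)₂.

(1.2688, -2.7114)

At (-1/2, 3): F = (23.255165, 11.0000).
Jacobian J = [[t^2 - 5·t - 2·sin(s) + 5, 2·s·t - 5·s + 4·t], [8·s - 2, 2]].
At the point, J = [[-0.041149, 11.5000], [-6.0000, 2.0000]] (det J = 68.917702).
Solving J·Δ = −F gives Δ = (1.1607, -2.0180).
Then the next iterate is (s, t)₁ = (0.6607, 0.9820).
Round to (0.6607, 0.9820) and repeat: F = (7.204366, 5.388698), J = [[-0.173015, 1.922115], [3.2856, 2.0000]].
Δ = (0.6081, -3.6934), so (s, t)₂ = (1.2688, -2.7114).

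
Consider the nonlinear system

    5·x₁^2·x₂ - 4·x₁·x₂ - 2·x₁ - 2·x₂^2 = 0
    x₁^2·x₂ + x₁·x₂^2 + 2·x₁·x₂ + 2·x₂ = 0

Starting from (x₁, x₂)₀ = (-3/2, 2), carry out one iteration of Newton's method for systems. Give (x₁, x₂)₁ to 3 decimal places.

At (-3/2, 2): F = (29.500, -3.500).
Jacobian J = [[10·x₁·x₂ - 4·x₂ - 2, 5·x₁^2 - 4·x₁ - 4·x₂], [2·x₁·x₂ + x₂^2 + 2·x₂, x₁^2 + 2·x₁·x₂ + 2·x₁ + 2]].
At the point, J = [[-40.000, 9.250], [2.000, -4.750]] (det J = 171.500).
Solving J·Δ = −F gives Δ = (0.628, -0.472).
Then the next iterate is (x₁, x₂)₁ = (-0.872, 1.528).

(-0.872, 1.528)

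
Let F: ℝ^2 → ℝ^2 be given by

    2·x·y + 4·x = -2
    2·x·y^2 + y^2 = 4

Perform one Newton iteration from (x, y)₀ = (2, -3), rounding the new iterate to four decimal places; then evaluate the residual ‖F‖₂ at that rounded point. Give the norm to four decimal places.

583.6898

At (2, -3): F = (-2.0000, 41.0000).
Jacobian J = [[2·y + 4, 2·x], [2·y^2, 4·x·y + 2·y]].
At the point, J = [[-2.0000, 4.0000], [18.0000, -30.0000]] (det J = -12.0000).
Solving J·Δ = −F gives Δ = (-8.6667, -3.8333).
Then the next iterate is (x, y)₁ = (-6.6667, -6.8333).
Re-evaluating at (-6.6667, -6.8333): F = (66.444322, -579.895643), so ‖F‖₂ = 583.6898.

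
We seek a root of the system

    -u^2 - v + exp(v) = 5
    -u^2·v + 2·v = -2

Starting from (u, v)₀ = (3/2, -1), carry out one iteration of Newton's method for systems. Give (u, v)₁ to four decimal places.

At (3/2, -1): F = (-5.882121, 2.2500).
Jacobian J = [[-2·u, exp(v) - 1], [-2·u·v, -u^2 + 2]].
At the point, J = [[-3.0000, -0.632121], [3.0000, -0.2500]] (det J = 2.646362).
Solving J·Δ = −F gives Δ = (-1.0931, -4.1175).
Then the next iterate is (u, v)₁ = (0.4069, -5.1175).

(0.4069, -5.1175)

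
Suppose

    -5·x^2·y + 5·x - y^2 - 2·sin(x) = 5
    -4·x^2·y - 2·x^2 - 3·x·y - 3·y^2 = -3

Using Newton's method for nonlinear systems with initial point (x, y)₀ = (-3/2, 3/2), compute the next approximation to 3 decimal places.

At (-3/2, 3/2): F = (-29.63001, -15.000).
Jacobian J = [[-10·x·y - 2·cos(x) + 5, -5·x^2 - 2·y], [-8·x·y - 4·x - 3·y, -4·x^2 - 3·x - 6·y]].
At the point, J = [[27.35853, -14.250], [19.500, -13.500]] (det J = -91.46510).
Solving J·Δ = −F gives Δ = (2.036, 1.830).
Then the next iterate is (x, y)₁ = (0.536, 3.330).

(0.536, 3.330)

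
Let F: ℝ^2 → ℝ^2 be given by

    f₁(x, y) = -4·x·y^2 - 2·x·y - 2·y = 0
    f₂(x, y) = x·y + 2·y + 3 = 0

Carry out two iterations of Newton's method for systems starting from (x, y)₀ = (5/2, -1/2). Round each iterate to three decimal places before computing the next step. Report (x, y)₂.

(1.302, -0.916)

At (5/2, -1/2): F = (1.000, 0.750).
Jacobian J = [[-4·y^2 - 2·y, -8·x·y - 2·x - 2], [y, x + 2]].
At the point, J = [[0.000, 3.000], [-0.500, 4.500]] (det J = 1.500).
Solving J·Δ = −F gives Δ = (-1.500, -0.333).
Then the next iterate is (x, y)₁ = (1.000, -0.833).
Round to (1.000, -0.833) and repeat: F = (0.55644, 0.501), J = [[-1.10956, 2.664], [-0.833, 3.000]].
Δ = (0.302, -0.083), so (x, y)₂ = (1.302, -0.916).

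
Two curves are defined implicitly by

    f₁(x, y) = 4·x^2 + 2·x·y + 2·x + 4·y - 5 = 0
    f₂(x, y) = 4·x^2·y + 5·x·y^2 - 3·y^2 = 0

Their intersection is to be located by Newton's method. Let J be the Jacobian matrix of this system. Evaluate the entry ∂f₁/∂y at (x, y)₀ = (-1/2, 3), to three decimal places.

3.000

∂f₁/∂y = 2·x + 4.
At (-1/2, 3) this is 3.000.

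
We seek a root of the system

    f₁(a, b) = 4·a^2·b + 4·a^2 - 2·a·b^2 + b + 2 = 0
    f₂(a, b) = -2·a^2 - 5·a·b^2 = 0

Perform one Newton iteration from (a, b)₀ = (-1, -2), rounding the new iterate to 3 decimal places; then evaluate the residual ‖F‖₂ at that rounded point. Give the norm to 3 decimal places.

6.020

At (-1, -2): F = (4.000, 18.000).
Jacobian J = [[8·a·b + 8·a - 2·b^2, 4·a^2 - 4·a·b + 1], [-4·a - 5·b^2, -10·a·b]].
At the point, J = [[0.000, -3.000], [-16.000, -20.000]] (det J = -48.000).
Solving J·Δ = −F gives Δ = (-0.542, 1.333).
Then the next iterate is (a, b)₁ = (-1.542, -0.667).
Re-evaluating at (-1.542, -0.667): F = (5.87222, -1.32543), so ‖F‖₂ = 6.020.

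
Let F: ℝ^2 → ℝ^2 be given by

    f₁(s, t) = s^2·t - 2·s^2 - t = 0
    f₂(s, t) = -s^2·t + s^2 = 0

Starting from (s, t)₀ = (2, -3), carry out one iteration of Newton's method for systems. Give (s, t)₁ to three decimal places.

At (2, -3): F = (-17.000, 16.000).
Jacobian J = [[2·s·t - 4·s, s^2 - 1], [-2·s·t + 2·s, -s^2]].
At the point, J = [[-20.000, 3.000], [16.000, -4.000]] (det J = 32.000).
Solving J·Δ = −F gives Δ = (-0.625, 1.500).
Then the next iterate is (s, t)₁ = (1.375, -1.500).

(1.375, -1.500)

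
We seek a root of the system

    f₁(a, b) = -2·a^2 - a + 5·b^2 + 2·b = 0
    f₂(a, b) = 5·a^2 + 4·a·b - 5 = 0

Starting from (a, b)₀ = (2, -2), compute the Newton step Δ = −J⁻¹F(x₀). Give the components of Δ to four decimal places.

At (2, -2): F = (6.0000, -1.0000).
Jacobian J = [[-4·a - 1, 10·b + 2], [10·a + 4·b, 4·a]].
At the point, J = [[-9.0000, -18.0000], [12.0000, 8.0000]] (det J = 144.0000).
Solving J·Δ = −F gives Δ = (-0.2083, 0.4375).

(-0.2083, 0.4375)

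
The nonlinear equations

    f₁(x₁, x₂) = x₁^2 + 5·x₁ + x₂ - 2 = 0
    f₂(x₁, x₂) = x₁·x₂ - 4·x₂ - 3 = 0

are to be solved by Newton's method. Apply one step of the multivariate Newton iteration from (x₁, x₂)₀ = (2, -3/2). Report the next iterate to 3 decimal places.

(0.727, -0.545)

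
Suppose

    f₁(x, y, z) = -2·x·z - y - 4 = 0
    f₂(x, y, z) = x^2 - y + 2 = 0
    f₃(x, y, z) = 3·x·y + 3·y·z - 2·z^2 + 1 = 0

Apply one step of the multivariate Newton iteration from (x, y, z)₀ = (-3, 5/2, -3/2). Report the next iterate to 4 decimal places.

At (-3, 5/2, -3/2): F = (-15.5000, 8.5000, -37.2500).
Jacobian J = [[-2·z, -1, -2·x], [2·x, -1, 0], [3·y, 3·x + 3·z, 3·y - 4·z]].
At the point, J = [[3.0000, -1.0000, 6.0000], [-6.0000, -1.0000, 0.0000], [7.5000, -13.5000, 13.5000]] (det J = 409.5000).
Solving J·Δ = −F gives Δ = (1.4359, -0.1154, 1.8462).
Then the next iterate is (x, y, z)₁ = (-1.5641, 2.3846, 0.3462).

(-1.5641, 2.3846, 0.3462)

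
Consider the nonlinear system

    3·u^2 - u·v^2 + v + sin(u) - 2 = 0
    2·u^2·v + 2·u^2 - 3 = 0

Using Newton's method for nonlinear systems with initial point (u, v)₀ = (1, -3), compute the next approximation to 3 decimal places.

(0.438, -1.746)

At (1, -3): F = (-10.15853, -7.000).
Jacobian J = [[6·u - v^2 + cos(u), -2·u·v + 1], [4·u·v + 4·u, 2·u^2]].
At the point, J = [[-2.45970, 7.000], [-8.000, 2.000]] (det J = 51.08060).
Solving J·Δ = −F gives Δ = (-0.562, 1.254).
Then the next iterate is (u, v)₁ = (0.438, -1.746).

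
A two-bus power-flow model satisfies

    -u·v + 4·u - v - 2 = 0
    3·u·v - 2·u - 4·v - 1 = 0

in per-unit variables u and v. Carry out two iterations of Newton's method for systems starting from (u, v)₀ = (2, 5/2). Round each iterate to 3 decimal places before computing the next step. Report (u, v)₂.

(2.179, 2.113)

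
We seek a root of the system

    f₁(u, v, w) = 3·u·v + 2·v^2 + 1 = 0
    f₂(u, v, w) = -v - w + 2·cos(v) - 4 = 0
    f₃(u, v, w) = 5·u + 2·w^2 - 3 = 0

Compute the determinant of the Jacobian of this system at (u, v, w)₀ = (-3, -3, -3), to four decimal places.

27.4819

J = [[3·v, 3·u + 4·v, 0], [0, -2·sin(v) - 1, -1], [5, 0, 4·w]].
At the point, J = [[-9.0000, -21.0000, 0.0000], [0.0000, -0.717760, -1.0000], [5.0000, 0.0000, -12.0000]].
det J = 27.4819.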